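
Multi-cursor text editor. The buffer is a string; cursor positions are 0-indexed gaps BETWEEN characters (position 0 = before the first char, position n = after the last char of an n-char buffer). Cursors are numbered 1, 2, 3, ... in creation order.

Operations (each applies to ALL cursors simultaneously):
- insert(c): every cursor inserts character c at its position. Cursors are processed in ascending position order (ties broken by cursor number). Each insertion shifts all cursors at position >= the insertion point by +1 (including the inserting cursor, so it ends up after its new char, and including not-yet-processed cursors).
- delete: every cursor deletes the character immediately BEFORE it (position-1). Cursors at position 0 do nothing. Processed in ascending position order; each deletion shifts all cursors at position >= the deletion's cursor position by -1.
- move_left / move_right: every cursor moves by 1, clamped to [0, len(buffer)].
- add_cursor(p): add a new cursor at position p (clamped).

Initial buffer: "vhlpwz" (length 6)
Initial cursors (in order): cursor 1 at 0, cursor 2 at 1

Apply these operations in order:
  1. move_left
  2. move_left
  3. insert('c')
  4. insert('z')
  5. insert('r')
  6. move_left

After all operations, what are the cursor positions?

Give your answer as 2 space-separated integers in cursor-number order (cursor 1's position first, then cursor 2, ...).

Answer: 5 5

Derivation:
After op 1 (move_left): buffer="vhlpwz" (len 6), cursors c1@0 c2@0, authorship ......
After op 2 (move_left): buffer="vhlpwz" (len 6), cursors c1@0 c2@0, authorship ......
After op 3 (insert('c')): buffer="ccvhlpwz" (len 8), cursors c1@2 c2@2, authorship 12......
After op 4 (insert('z')): buffer="cczzvhlpwz" (len 10), cursors c1@4 c2@4, authorship 1212......
After op 5 (insert('r')): buffer="cczzrrvhlpwz" (len 12), cursors c1@6 c2@6, authorship 121212......
After op 6 (move_left): buffer="cczzrrvhlpwz" (len 12), cursors c1@5 c2@5, authorship 121212......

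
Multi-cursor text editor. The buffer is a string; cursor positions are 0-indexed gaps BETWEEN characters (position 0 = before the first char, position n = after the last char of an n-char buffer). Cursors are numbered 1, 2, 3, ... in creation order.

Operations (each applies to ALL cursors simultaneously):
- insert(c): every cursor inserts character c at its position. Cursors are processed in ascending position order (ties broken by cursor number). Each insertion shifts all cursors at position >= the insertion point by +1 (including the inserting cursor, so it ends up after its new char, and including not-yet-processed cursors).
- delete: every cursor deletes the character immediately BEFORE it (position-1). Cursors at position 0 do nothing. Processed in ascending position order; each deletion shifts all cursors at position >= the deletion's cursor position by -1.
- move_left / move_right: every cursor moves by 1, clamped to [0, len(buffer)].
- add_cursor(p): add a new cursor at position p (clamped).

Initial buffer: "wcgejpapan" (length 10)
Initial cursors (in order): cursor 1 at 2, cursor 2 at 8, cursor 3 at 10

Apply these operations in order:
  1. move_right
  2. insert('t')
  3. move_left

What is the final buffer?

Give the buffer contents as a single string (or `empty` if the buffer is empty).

After op 1 (move_right): buffer="wcgejpapan" (len 10), cursors c1@3 c2@9 c3@10, authorship ..........
After op 2 (insert('t')): buffer="wcgtejpapatnt" (len 13), cursors c1@4 c2@11 c3@13, authorship ...1......2.3
After op 3 (move_left): buffer="wcgtejpapatnt" (len 13), cursors c1@3 c2@10 c3@12, authorship ...1......2.3

Answer: wcgtejpapatnt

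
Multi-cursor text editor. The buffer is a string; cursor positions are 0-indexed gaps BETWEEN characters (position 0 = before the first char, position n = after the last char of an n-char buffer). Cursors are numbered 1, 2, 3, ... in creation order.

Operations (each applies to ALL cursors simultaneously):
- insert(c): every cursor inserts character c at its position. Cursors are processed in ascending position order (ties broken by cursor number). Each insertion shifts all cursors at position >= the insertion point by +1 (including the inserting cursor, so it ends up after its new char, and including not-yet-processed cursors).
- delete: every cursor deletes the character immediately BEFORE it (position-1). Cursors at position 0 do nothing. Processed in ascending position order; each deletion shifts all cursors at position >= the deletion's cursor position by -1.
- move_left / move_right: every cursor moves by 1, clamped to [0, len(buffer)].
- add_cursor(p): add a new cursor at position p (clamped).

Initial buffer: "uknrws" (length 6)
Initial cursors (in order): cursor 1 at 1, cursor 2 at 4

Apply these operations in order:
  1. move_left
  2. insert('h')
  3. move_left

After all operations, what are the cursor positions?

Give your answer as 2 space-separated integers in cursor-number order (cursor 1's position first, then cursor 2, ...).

After op 1 (move_left): buffer="uknrws" (len 6), cursors c1@0 c2@3, authorship ......
After op 2 (insert('h')): buffer="huknhrws" (len 8), cursors c1@1 c2@5, authorship 1...2...
After op 3 (move_left): buffer="huknhrws" (len 8), cursors c1@0 c2@4, authorship 1...2...

Answer: 0 4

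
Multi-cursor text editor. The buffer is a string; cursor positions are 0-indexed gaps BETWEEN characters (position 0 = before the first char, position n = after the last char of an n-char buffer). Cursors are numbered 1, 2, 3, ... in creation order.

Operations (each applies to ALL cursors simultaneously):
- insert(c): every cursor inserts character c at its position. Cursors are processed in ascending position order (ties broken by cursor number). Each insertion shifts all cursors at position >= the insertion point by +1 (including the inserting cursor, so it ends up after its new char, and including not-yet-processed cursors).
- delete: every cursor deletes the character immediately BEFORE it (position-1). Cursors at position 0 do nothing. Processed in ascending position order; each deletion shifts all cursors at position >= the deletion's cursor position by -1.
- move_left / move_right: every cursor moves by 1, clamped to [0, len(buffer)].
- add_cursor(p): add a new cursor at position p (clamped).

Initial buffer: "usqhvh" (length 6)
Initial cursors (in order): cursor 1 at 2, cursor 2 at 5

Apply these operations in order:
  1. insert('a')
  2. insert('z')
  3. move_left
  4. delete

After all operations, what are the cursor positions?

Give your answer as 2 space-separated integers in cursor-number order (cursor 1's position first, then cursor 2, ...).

After op 1 (insert('a')): buffer="usaqhvah" (len 8), cursors c1@3 c2@7, authorship ..1...2.
After op 2 (insert('z')): buffer="usazqhvazh" (len 10), cursors c1@4 c2@9, authorship ..11...22.
After op 3 (move_left): buffer="usazqhvazh" (len 10), cursors c1@3 c2@8, authorship ..11...22.
After op 4 (delete): buffer="uszqhvzh" (len 8), cursors c1@2 c2@6, authorship ..1...2.

Answer: 2 6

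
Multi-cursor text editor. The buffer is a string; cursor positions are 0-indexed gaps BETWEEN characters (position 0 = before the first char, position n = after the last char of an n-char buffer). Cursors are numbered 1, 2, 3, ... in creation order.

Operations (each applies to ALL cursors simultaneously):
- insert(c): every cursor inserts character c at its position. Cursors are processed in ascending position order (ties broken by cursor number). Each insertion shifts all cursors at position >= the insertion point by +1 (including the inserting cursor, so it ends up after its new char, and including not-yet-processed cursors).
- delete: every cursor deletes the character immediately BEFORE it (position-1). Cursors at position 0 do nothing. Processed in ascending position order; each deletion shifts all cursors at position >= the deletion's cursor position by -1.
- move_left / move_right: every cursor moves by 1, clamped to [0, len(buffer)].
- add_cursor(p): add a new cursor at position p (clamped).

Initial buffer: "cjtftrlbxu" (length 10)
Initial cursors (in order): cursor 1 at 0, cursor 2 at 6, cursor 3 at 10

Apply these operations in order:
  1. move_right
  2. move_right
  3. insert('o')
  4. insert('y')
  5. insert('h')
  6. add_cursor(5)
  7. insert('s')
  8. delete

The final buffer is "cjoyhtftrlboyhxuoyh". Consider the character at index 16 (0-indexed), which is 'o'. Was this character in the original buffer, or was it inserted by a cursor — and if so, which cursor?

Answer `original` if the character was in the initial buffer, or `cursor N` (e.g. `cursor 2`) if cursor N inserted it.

Answer: cursor 3

Derivation:
After op 1 (move_right): buffer="cjtftrlbxu" (len 10), cursors c1@1 c2@7 c3@10, authorship ..........
After op 2 (move_right): buffer="cjtftrlbxu" (len 10), cursors c1@2 c2@8 c3@10, authorship ..........
After op 3 (insert('o')): buffer="cjotftrlboxuo" (len 13), cursors c1@3 c2@10 c3@13, authorship ..1......2..3
After op 4 (insert('y')): buffer="cjoytftrlboyxuoy" (len 16), cursors c1@4 c2@12 c3@16, authorship ..11......22..33
After op 5 (insert('h')): buffer="cjoyhtftrlboyhxuoyh" (len 19), cursors c1@5 c2@14 c3@19, authorship ..111......222..333
After op 6 (add_cursor(5)): buffer="cjoyhtftrlboyhxuoyh" (len 19), cursors c1@5 c4@5 c2@14 c3@19, authorship ..111......222..333
After op 7 (insert('s')): buffer="cjoyhsstftrlboyhsxuoyhs" (len 23), cursors c1@7 c4@7 c2@17 c3@23, authorship ..11114......2222..3333
After op 8 (delete): buffer="cjoyhtftrlboyhxuoyh" (len 19), cursors c1@5 c4@5 c2@14 c3@19, authorship ..111......222..333
Authorship (.=original, N=cursor N): . . 1 1 1 . . . . . . 2 2 2 . . 3 3 3
Index 16: author = 3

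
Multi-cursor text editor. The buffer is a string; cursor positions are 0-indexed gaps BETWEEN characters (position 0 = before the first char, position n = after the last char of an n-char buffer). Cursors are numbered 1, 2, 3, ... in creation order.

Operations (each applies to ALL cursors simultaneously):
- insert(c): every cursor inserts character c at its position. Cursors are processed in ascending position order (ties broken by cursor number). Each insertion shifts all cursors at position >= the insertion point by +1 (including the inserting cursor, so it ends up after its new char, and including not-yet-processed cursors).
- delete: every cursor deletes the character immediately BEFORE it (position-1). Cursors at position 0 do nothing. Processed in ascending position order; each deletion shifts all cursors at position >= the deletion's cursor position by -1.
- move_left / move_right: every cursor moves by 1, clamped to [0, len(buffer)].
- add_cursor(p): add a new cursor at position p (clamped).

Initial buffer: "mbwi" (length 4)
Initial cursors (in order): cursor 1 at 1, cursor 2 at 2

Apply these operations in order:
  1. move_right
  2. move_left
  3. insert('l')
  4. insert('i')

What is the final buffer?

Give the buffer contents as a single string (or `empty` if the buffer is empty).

After op 1 (move_right): buffer="mbwi" (len 4), cursors c1@2 c2@3, authorship ....
After op 2 (move_left): buffer="mbwi" (len 4), cursors c1@1 c2@2, authorship ....
After op 3 (insert('l')): buffer="mlblwi" (len 6), cursors c1@2 c2@4, authorship .1.2..
After op 4 (insert('i')): buffer="mlibliwi" (len 8), cursors c1@3 c2@6, authorship .11.22..

Answer: mlibliwi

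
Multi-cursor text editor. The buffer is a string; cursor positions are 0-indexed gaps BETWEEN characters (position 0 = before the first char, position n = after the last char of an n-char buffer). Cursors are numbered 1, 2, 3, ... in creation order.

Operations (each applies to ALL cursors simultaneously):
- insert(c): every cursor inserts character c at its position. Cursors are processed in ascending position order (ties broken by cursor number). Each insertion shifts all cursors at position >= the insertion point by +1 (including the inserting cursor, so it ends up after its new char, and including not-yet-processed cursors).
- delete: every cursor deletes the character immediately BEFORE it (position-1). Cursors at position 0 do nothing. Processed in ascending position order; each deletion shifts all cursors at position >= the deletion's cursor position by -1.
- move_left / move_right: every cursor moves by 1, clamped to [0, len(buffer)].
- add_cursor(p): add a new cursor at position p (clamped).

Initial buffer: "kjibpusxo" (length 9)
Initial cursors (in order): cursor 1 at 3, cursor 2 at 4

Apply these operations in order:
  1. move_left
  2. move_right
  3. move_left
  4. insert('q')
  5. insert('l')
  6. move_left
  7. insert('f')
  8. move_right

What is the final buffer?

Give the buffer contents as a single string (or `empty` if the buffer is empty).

After op 1 (move_left): buffer="kjibpusxo" (len 9), cursors c1@2 c2@3, authorship .........
After op 2 (move_right): buffer="kjibpusxo" (len 9), cursors c1@3 c2@4, authorship .........
After op 3 (move_left): buffer="kjibpusxo" (len 9), cursors c1@2 c2@3, authorship .........
After op 4 (insert('q')): buffer="kjqiqbpusxo" (len 11), cursors c1@3 c2@5, authorship ..1.2......
After op 5 (insert('l')): buffer="kjqliqlbpusxo" (len 13), cursors c1@4 c2@7, authorship ..11.22......
After op 6 (move_left): buffer="kjqliqlbpusxo" (len 13), cursors c1@3 c2@6, authorship ..11.22......
After op 7 (insert('f')): buffer="kjqfliqflbpusxo" (len 15), cursors c1@4 c2@8, authorship ..111.222......
After op 8 (move_right): buffer="kjqfliqflbpusxo" (len 15), cursors c1@5 c2@9, authorship ..111.222......

Answer: kjqfliqflbpusxo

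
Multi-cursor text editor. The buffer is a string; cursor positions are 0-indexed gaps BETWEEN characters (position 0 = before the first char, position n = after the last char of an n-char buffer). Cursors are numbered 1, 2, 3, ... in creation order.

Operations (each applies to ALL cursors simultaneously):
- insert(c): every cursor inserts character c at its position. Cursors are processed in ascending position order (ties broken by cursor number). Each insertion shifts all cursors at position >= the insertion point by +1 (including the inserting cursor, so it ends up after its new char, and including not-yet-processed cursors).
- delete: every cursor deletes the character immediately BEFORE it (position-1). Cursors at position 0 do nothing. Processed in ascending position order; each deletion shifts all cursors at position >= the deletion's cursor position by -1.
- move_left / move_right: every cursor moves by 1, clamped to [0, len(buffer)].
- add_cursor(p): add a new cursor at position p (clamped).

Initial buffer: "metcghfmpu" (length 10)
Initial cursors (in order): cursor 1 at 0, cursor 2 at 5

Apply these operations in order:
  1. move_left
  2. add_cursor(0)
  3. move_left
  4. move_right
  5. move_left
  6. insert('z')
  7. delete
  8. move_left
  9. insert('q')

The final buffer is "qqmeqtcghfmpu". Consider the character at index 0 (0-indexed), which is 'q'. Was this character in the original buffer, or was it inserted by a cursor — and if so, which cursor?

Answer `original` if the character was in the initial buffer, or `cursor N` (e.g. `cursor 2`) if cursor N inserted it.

After op 1 (move_left): buffer="metcghfmpu" (len 10), cursors c1@0 c2@4, authorship ..........
After op 2 (add_cursor(0)): buffer="metcghfmpu" (len 10), cursors c1@0 c3@0 c2@4, authorship ..........
After op 3 (move_left): buffer="metcghfmpu" (len 10), cursors c1@0 c3@0 c2@3, authorship ..........
After op 4 (move_right): buffer="metcghfmpu" (len 10), cursors c1@1 c3@1 c2@4, authorship ..........
After op 5 (move_left): buffer="metcghfmpu" (len 10), cursors c1@0 c3@0 c2@3, authorship ..........
After op 6 (insert('z')): buffer="zzmetzcghfmpu" (len 13), cursors c1@2 c3@2 c2@6, authorship 13...2.......
After op 7 (delete): buffer="metcghfmpu" (len 10), cursors c1@0 c3@0 c2@3, authorship ..........
After op 8 (move_left): buffer="metcghfmpu" (len 10), cursors c1@0 c3@0 c2@2, authorship ..........
After op 9 (insert('q')): buffer="qqmeqtcghfmpu" (len 13), cursors c1@2 c3@2 c2@5, authorship 13..2........
Authorship (.=original, N=cursor N): 1 3 . . 2 . . . . . . . .
Index 0: author = 1

Answer: cursor 1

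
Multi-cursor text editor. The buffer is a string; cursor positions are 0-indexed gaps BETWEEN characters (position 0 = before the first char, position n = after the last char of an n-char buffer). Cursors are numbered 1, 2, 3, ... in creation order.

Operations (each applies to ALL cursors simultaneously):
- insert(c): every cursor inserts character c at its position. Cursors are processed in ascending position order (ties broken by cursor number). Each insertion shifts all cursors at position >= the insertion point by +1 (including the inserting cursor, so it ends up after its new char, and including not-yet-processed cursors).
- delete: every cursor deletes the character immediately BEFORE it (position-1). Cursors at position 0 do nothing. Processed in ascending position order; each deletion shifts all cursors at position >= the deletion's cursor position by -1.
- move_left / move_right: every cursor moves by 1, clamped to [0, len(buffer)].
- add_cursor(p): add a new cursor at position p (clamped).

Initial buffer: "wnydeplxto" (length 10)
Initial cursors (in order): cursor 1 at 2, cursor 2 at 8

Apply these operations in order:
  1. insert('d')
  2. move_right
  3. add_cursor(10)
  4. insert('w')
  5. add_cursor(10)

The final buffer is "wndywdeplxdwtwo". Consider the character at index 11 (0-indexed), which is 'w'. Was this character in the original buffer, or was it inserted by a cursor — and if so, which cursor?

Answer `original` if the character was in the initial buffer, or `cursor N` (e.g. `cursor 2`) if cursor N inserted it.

Answer: cursor 3

Derivation:
After op 1 (insert('d')): buffer="wndydeplxdto" (len 12), cursors c1@3 c2@10, authorship ..1......2..
After op 2 (move_right): buffer="wndydeplxdto" (len 12), cursors c1@4 c2@11, authorship ..1......2..
After op 3 (add_cursor(10)): buffer="wndydeplxdto" (len 12), cursors c1@4 c3@10 c2@11, authorship ..1......2..
After op 4 (insert('w')): buffer="wndywdeplxdwtwo" (len 15), cursors c1@5 c3@12 c2@14, authorship ..1.1.....23.2.
After op 5 (add_cursor(10)): buffer="wndywdeplxdwtwo" (len 15), cursors c1@5 c4@10 c3@12 c2@14, authorship ..1.1.....23.2.
Authorship (.=original, N=cursor N): . . 1 . 1 . . . . . 2 3 . 2 .
Index 11: author = 3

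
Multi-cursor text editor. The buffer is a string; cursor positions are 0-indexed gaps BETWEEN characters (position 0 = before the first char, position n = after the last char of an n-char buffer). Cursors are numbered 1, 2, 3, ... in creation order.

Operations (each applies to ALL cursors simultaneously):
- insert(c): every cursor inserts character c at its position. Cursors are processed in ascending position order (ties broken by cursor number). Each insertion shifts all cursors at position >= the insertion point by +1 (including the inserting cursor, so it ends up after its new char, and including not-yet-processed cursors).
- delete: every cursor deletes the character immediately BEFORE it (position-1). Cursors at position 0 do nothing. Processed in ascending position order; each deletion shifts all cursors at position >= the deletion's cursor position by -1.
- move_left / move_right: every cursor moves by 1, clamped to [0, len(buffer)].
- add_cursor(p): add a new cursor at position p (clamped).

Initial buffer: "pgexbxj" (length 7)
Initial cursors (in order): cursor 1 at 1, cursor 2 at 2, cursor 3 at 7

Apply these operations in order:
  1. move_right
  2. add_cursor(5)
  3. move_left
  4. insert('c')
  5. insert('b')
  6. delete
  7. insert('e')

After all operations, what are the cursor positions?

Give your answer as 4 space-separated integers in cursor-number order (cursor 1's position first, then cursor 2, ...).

After op 1 (move_right): buffer="pgexbxj" (len 7), cursors c1@2 c2@3 c3@7, authorship .......
After op 2 (add_cursor(5)): buffer="pgexbxj" (len 7), cursors c1@2 c2@3 c4@5 c3@7, authorship .......
After op 3 (move_left): buffer="pgexbxj" (len 7), cursors c1@1 c2@2 c4@4 c3@6, authorship .......
After op 4 (insert('c')): buffer="pcgcexcbxcj" (len 11), cursors c1@2 c2@4 c4@7 c3@10, authorship .1.2..4..3.
After op 5 (insert('b')): buffer="pcbgcbexcbbxcbj" (len 15), cursors c1@3 c2@6 c4@10 c3@14, authorship .11.22..44..33.
After op 6 (delete): buffer="pcgcexcbxcj" (len 11), cursors c1@2 c2@4 c4@7 c3@10, authorship .1.2..4..3.
After op 7 (insert('e')): buffer="pcegceexcebxcej" (len 15), cursors c1@3 c2@6 c4@10 c3@14, authorship .11.22..44..33.

Answer: 3 6 14 10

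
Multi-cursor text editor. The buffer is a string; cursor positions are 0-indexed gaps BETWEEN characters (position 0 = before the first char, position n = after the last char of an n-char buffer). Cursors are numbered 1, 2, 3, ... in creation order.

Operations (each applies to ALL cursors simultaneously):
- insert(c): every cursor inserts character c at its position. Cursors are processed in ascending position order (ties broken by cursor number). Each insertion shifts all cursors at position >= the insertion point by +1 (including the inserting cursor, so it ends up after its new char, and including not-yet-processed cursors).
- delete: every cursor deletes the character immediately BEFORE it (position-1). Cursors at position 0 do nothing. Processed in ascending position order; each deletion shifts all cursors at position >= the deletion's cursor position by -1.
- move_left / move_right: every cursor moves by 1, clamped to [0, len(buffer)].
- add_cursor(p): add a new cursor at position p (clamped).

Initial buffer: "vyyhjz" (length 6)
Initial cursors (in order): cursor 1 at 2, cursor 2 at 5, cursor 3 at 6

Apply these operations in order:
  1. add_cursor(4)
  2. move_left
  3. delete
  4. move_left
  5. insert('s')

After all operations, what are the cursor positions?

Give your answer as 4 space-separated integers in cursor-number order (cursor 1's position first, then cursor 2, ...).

Answer: 4 4 4 4

Derivation:
After op 1 (add_cursor(4)): buffer="vyyhjz" (len 6), cursors c1@2 c4@4 c2@5 c3@6, authorship ......
After op 2 (move_left): buffer="vyyhjz" (len 6), cursors c1@1 c4@3 c2@4 c3@5, authorship ......
After op 3 (delete): buffer="yz" (len 2), cursors c1@0 c2@1 c3@1 c4@1, authorship ..
After op 4 (move_left): buffer="yz" (len 2), cursors c1@0 c2@0 c3@0 c4@0, authorship ..
After op 5 (insert('s')): buffer="ssssyz" (len 6), cursors c1@4 c2@4 c3@4 c4@4, authorship 1234..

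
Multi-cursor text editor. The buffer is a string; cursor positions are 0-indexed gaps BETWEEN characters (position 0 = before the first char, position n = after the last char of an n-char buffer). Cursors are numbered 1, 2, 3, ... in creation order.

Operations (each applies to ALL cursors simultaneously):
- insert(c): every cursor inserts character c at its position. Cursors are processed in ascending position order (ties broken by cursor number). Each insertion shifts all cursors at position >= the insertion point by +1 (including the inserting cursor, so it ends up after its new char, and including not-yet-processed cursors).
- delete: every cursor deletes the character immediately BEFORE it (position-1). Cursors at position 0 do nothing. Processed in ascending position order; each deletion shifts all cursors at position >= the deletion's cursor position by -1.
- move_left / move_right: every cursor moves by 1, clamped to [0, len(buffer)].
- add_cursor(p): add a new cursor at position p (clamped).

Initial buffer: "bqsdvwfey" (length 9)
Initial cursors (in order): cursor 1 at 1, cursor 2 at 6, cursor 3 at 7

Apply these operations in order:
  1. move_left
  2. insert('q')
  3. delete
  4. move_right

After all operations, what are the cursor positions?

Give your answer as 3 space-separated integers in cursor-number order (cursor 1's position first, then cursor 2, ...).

After op 1 (move_left): buffer="bqsdvwfey" (len 9), cursors c1@0 c2@5 c3@6, authorship .........
After op 2 (insert('q')): buffer="qbqsdvqwqfey" (len 12), cursors c1@1 c2@7 c3@9, authorship 1.....2.3...
After op 3 (delete): buffer="bqsdvwfey" (len 9), cursors c1@0 c2@5 c3@6, authorship .........
After op 4 (move_right): buffer="bqsdvwfey" (len 9), cursors c1@1 c2@6 c3@7, authorship .........

Answer: 1 6 7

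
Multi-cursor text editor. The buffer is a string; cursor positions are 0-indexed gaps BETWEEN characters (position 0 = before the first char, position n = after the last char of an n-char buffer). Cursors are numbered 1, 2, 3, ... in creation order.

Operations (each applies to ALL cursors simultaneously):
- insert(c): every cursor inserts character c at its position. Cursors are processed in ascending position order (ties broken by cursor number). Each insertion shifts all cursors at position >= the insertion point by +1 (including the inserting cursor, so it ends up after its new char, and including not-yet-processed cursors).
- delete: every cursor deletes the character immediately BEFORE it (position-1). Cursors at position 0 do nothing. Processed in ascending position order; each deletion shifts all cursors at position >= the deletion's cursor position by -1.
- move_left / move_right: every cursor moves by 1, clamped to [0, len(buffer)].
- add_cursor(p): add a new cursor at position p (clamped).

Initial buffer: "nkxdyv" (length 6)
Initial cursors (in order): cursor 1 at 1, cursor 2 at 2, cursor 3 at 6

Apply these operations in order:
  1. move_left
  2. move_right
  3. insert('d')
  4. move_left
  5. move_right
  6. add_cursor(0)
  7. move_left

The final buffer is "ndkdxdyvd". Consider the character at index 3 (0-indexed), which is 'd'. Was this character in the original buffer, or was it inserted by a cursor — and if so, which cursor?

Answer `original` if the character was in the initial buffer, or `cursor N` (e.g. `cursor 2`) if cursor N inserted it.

Answer: cursor 2

Derivation:
After op 1 (move_left): buffer="nkxdyv" (len 6), cursors c1@0 c2@1 c3@5, authorship ......
After op 2 (move_right): buffer="nkxdyv" (len 6), cursors c1@1 c2@2 c3@6, authorship ......
After op 3 (insert('d')): buffer="ndkdxdyvd" (len 9), cursors c1@2 c2@4 c3@9, authorship .1.2....3
After op 4 (move_left): buffer="ndkdxdyvd" (len 9), cursors c1@1 c2@3 c3@8, authorship .1.2....3
After op 5 (move_right): buffer="ndkdxdyvd" (len 9), cursors c1@2 c2@4 c3@9, authorship .1.2....3
After op 6 (add_cursor(0)): buffer="ndkdxdyvd" (len 9), cursors c4@0 c1@2 c2@4 c3@9, authorship .1.2....3
After op 7 (move_left): buffer="ndkdxdyvd" (len 9), cursors c4@0 c1@1 c2@3 c3@8, authorship .1.2....3
Authorship (.=original, N=cursor N): . 1 . 2 . . . . 3
Index 3: author = 2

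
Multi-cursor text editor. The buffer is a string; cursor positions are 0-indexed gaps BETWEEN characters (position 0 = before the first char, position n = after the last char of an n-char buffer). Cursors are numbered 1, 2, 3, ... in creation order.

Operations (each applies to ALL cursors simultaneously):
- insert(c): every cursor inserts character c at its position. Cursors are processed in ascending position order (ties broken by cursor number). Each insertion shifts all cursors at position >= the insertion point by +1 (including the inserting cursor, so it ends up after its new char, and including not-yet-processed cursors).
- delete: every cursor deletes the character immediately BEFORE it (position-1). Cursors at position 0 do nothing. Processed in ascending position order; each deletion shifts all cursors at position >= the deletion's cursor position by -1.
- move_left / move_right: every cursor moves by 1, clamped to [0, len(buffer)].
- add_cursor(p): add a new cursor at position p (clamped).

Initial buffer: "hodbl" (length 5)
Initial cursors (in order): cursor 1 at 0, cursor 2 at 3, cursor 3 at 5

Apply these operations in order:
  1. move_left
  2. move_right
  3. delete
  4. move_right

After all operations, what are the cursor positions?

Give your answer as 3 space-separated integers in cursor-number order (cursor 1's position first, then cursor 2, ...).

After op 1 (move_left): buffer="hodbl" (len 5), cursors c1@0 c2@2 c3@4, authorship .....
After op 2 (move_right): buffer="hodbl" (len 5), cursors c1@1 c2@3 c3@5, authorship .....
After op 3 (delete): buffer="ob" (len 2), cursors c1@0 c2@1 c3@2, authorship ..
After op 4 (move_right): buffer="ob" (len 2), cursors c1@1 c2@2 c3@2, authorship ..

Answer: 1 2 2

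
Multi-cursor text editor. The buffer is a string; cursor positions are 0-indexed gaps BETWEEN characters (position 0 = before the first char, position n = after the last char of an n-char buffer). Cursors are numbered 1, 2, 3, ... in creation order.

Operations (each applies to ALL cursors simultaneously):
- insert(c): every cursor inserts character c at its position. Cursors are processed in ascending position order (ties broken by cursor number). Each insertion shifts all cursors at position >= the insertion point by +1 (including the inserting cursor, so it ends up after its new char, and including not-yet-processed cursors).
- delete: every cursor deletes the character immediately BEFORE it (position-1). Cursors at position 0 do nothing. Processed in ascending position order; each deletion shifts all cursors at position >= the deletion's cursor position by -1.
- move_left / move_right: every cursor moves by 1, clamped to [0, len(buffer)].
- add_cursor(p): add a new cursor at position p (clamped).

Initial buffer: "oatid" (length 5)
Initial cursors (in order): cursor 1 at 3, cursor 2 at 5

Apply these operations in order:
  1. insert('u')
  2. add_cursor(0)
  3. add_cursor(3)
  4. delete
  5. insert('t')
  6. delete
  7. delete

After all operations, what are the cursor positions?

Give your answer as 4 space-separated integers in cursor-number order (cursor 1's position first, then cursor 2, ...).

Answer: 0 1 0 0

Derivation:
After op 1 (insert('u')): buffer="oatuidu" (len 7), cursors c1@4 c2@7, authorship ...1..2
After op 2 (add_cursor(0)): buffer="oatuidu" (len 7), cursors c3@0 c1@4 c2@7, authorship ...1..2
After op 3 (add_cursor(3)): buffer="oatuidu" (len 7), cursors c3@0 c4@3 c1@4 c2@7, authorship ...1..2
After op 4 (delete): buffer="oaid" (len 4), cursors c3@0 c1@2 c4@2 c2@4, authorship ....
After op 5 (insert('t')): buffer="toattidt" (len 8), cursors c3@1 c1@5 c4@5 c2@8, authorship 3..14..2
After op 6 (delete): buffer="oaid" (len 4), cursors c3@0 c1@2 c4@2 c2@4, authorship ....
After op 7 (delete): buffer="i" (len 1), cursors c1@0 c3@0 c4@0 c2@1, authorship .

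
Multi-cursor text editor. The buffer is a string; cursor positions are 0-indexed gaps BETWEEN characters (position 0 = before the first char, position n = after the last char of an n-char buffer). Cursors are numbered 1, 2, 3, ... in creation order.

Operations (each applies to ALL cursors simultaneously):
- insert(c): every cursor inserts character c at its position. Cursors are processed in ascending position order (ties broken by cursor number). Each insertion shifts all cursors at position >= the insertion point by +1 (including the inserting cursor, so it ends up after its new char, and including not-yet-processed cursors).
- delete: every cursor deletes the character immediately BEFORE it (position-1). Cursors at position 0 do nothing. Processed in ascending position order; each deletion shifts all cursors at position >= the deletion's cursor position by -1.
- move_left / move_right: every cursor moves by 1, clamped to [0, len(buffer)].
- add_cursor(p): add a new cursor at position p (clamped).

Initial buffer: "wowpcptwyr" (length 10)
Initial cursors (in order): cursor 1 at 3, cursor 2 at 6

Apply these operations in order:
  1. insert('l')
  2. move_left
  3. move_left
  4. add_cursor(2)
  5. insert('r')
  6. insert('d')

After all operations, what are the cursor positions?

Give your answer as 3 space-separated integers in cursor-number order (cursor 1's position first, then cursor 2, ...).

After op 1 (insert('l')): buffer="wowlpcpltwyr" (len 12), cursors c1@4 c2@8, authorship ...1...2....
After op 2 (move_left): buffer="wowlpcpltwyr" (len 12), cursors c1@3 c2@7, authorship ...1...2....
After op 3 (move_left): buffer="wowlpcpltwyr" (len 12), cursors c1@2 c2@6, authorship ...1...2....
After op 4 (add_cursor(2)): buffer="wowlpcpltwyr" (len 12), cursors c1@2 c3@2 c2@6, authorship ...1...2....
After op 5 (insert('r')): buffer="worrwlpcrpltwyr" (len 15), cursors c1@4 c3@4 c2@9, authorship ..13.1..2.2....
After op 6 (insert('d')): buffer="worrddwlpcrdpltwyr" (len 18), cursors c1@6 c3@6 c2@12, authorship ..1313.1..22.2....

Answer: 6 12 6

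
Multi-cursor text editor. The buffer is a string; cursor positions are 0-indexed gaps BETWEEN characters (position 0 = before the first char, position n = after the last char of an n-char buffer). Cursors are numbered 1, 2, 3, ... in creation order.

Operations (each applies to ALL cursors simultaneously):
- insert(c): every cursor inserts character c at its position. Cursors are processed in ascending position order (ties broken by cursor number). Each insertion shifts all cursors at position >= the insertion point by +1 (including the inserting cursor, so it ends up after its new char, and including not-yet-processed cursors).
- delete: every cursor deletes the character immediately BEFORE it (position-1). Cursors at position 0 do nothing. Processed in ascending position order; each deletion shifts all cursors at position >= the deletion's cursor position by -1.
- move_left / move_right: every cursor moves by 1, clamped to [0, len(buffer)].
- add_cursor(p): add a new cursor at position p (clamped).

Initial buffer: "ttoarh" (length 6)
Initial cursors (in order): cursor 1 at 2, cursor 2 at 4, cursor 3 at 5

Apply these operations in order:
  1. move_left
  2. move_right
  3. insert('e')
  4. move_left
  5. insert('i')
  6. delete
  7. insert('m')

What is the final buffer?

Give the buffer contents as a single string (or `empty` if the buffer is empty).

Answer: ttmeoamermeh

Derivation:
After op 1 (move_left): buffer="ttoarh" (len 6), cursors c1@1 c2@3 c3@4, authorship ......
After op 2 (move_right): buffer="ttoarh" (len 6), cursors c1@2 c2@4 c3@5, authorship ......
After op 3 (insert('e')): buffer="tteoaereh" (len 9), cursors c1@3 c2@6 c3@8, authorship ..1..2.3.
After op 4 (move_left): buffer="tteoaereh" (len 9), cursors c1@2 c2@5 c3@7, authorship ..1..2.3.
After op 5 (insert('i')): buffer="ttieoaierieh" (len 12), cursors c1@3 c2@7 c3@10, authorship ..11..22.33.
After op 6 (delete): buffer="tteoaereh" (len 9), cursors c1@2 c2@5 c3@7, authorship ..1..2.3.
After op 7 (insert('m')): buffer="ttmeoamermeh" (len 12), cursors c1@3 c2@7 c3@10, authorship ..11..22.33.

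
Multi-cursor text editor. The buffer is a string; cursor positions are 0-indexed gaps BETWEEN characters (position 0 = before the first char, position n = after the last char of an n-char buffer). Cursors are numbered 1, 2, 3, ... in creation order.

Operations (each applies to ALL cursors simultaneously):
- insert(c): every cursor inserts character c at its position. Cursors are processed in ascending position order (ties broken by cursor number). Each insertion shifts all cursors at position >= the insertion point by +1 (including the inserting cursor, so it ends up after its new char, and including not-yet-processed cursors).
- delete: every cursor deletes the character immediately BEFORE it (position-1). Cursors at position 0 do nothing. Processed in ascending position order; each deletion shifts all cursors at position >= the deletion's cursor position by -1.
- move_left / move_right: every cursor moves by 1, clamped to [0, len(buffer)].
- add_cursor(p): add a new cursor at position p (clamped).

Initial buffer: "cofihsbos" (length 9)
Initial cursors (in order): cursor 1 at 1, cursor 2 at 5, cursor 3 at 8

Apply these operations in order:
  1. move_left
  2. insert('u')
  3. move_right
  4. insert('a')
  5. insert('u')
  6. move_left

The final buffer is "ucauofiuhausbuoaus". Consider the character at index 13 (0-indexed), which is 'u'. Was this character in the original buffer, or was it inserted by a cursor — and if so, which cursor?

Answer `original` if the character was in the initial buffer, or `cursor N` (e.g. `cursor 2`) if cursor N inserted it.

Answer: cursor 3

Derivation:
After op 1 (move_left): buffer="cofihsbos" (len 9), cursors c1@0 c2@4 c3@7, authorship .........
After op 2 (insert('u')): buffer="ucofiuhsbuos" (len 12), cursors c1@1 c2@6 c3@10, authorship 1....2...3..
After op 3 (move_right): buffer="ucofiuhsbuos" (len 12), cursors c1@2 c2@7 c3@11, authorship 1....2...3..
After op 4 (insert('a')): buffer="ucaofiuhasbuoas" (len 15), cursors c1@3 c2@9 c3@14, authorship 1.1...2.2..3.3.
After op 5 (insert('u')): buffer="ucauofiuhausbuoaus" (len 18), cursors c1@4 c2@11 c3@17, authorship 1.11...2.22..3.33.
After op 6 (move_left): buffer="ucauofiuhausbuoaus" (len 18), cursors c1@3 c2@10 c3@16, authorship 1.11...2.22..3.33.
Authorship (.=original, N=cursor N): 1 . 1 1 . . . 2 . 2 2 . . 3 . 3 3 .
Index 13: author = 3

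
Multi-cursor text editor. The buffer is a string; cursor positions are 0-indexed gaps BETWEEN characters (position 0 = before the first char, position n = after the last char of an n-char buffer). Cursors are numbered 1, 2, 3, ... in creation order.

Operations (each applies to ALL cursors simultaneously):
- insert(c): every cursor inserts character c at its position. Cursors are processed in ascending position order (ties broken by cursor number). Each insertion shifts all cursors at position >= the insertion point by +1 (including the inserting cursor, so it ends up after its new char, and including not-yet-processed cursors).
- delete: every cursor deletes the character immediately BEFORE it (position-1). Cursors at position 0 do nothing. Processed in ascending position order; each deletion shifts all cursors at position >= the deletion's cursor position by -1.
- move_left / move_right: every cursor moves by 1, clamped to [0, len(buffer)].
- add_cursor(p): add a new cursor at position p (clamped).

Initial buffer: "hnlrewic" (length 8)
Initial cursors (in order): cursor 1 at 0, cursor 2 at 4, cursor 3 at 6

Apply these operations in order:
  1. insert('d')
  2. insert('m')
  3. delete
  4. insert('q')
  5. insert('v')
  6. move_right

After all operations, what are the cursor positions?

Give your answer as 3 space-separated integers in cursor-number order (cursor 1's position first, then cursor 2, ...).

Answer: 4 11 16

Derivation:
After op 1 (insert('d')): buffer="dhnlrdewdic" (len 11), cursors c1@1 c2@6 c3@9, authorship 1....2..3..
After op 2 (insert('m')): buffer="dmhnlrdmewdmic" (len 14), cursors c1@2 c2@8 c3@12, authorship 11....22..33..
After op 3 (delete): buffer="dhnlrdewdic" (len 11), cursors c1@1 c2@6 c3@9, authorship 1....2..3..
After op 4 (insert('q')): buffer="dqhnlrdqewdqic" (len 14), cursors c1@2 c2@8 c3@12, authorship 11....22..33..
After op 5 (insert('v')): buffer="dqvhnlrdqvewdqvic" (len 17), cursors c1@3 c2@10 c3@15, authorship 111....222..333..
After op 6 (move_right): buffer="dqvhnlrdqvewdqvic" (len 17), cursors c1@4 c2@11 c3@16, authorship 111....222..333..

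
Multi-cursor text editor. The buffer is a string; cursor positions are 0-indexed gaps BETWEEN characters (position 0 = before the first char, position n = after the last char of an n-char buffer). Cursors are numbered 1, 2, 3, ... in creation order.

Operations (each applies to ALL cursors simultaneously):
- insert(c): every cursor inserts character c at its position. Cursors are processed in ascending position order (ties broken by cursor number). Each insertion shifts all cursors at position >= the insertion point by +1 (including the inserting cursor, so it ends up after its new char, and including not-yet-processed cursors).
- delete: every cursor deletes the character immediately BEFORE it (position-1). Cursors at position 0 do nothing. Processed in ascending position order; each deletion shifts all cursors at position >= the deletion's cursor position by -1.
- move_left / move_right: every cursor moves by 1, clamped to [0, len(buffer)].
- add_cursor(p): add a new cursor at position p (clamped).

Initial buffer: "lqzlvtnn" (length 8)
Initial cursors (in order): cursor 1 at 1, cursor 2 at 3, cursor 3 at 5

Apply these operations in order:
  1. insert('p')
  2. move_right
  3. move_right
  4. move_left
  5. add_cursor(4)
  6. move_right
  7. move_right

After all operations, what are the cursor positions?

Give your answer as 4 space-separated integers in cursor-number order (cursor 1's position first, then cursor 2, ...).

After op 1 (insert('p')): buffer="lpqzplvptnn" (len 11), cursors c1@2 c2@5 c3@8, authorship .1..2..3...
After op 2 (move_right): buffer="lpqzplvptnn" (len 11), cursors c1@3 c2@6 c3@9, authorship .1..2..3...
After op 3 (move_right): buffer="lpqzplvptnn" (len 11), cursors c1@4 c2@7 c3@10, authorship .1..2..3...
After op 4 (move_left): buffer="lpqzplvptnn" (len 11), cursors c1@3 c2@6 c3@9, authorship .1..2..3...
After op 5 (add_cursor(4)): buffer="lpqzplvptnn" (len 11), cursors c1@3 c4@4 c2@6 c3@9, authorship .1..2..3...
After op 6 (move_right): buffer="lpqzplvptnn" (len 11), cursors c1@4 c4@5 c2@7 c3@10, authorship .1..2..3...
After op 7 (move_right): buffer="lpqzplvptnn" (len 11), cursors c1@5 c4@6 c2@8 c3@11, authorship .1..2..3...

Answer: 5 8 11 6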